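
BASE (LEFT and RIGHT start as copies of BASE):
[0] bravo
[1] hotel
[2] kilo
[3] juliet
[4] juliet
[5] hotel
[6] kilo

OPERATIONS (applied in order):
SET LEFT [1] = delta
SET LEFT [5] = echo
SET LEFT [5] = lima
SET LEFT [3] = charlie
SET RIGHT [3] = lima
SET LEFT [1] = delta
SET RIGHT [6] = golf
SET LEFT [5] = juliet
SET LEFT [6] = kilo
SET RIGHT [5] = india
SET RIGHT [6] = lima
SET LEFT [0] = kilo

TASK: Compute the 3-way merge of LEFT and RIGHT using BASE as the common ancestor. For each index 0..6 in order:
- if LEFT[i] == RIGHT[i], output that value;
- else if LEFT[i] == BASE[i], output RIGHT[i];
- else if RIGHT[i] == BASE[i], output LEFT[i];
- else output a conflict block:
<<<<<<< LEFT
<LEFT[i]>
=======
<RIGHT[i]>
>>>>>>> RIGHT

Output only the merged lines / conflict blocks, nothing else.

Answer: kilo
delta
kilo
<<<<<<< LEFT
charlie
=======
lima
>>>>>>> RIGHT
juliet
<<<<<<< LEFT
juliet
=======
india
>>>>>>> RIGHT
lima

Derivation:
Final LEFT:  [kilo, delta, kilo, charlie, juliet, juliet, kilo]
Final RIGHT: [bravo, hotel, kilo, lima, juliet, india, lima]
i=0: L=kilo, R=bravo=BASE -> take LEFT -> kilo
i=1: L=delta, R=hotel=BASE -> take LEFT -> delta
i=2: L=kilo R=kilo -> agree -> kilo
i=3: BASE=juliet L=charlie R=lima all differ -> CONFLICT
i=4: L=juliet R=juliet -> agree -> juliet
i=5: BASE=hotel L=juliet R=india all differ -> CONFLICT
i=6: L=kilo=BASE, R=lima -> take RIGHT -> lima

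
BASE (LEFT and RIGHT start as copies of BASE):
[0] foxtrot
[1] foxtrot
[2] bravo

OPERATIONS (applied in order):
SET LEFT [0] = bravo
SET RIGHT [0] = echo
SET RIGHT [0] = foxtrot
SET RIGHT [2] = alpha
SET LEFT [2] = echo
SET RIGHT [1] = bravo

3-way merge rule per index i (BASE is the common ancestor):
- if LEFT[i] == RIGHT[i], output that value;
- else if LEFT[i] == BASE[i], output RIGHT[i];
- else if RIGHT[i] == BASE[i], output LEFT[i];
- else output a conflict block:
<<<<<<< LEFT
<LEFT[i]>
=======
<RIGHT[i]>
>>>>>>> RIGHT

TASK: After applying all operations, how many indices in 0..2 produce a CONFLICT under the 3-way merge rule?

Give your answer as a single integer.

Answer: 1

Derivation:
Final LEFT:  [bravo, foxtrot, echo]
Final RIGHT: [foxtrot, bravo, alpha]
i=0: L=bravo, R=foxtrot=BASE -> take LEFT -> bravo
i=1: L=foxtrot=BASE, R=bravo -> take RIGHT -> bravo
i=2: BASE=bravo L=echo R=alpha all differ -> CONFLICT
Conflict count: 1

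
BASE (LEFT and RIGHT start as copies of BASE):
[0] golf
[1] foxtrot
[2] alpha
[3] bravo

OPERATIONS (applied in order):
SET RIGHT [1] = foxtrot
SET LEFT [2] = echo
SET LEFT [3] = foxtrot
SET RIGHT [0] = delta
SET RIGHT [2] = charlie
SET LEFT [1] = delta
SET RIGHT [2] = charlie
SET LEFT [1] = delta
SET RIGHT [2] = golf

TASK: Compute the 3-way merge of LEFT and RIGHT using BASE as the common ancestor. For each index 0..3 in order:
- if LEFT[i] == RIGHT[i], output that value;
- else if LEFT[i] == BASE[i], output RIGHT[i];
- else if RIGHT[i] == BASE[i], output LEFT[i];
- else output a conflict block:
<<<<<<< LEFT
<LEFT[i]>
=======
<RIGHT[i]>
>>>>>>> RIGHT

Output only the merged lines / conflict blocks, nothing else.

Final LEFT:  [golf, delta, echo, foxtrot]
Final RIGHT: [delta, foxtrot, golf, bravo]
i=0: L=golf=BASE, R=delta -> take RIGHT -> delta
i=1: L=delta, R=foxtrot=BASE -> take LEFT -> delta
i=2: BASE=alpha L=echo R=golf all differ -> CONFLICT
i=3: L=foxtrot, R=bravo=BASE -> take LEFT -> foxtrot

Answer: delta
delta
<<<<<<< LEFT
echo
=======
golf
>>>>>>> RIGHT
foxtrot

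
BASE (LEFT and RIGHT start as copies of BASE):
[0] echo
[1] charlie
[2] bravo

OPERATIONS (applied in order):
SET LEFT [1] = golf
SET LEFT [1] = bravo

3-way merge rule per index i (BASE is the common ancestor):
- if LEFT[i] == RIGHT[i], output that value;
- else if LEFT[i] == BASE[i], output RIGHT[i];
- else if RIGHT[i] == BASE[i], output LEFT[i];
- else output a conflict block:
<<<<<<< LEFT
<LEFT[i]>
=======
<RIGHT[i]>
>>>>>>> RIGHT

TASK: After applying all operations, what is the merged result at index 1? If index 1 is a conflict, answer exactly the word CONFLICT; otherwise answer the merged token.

Final LEFT:  [echo, bravo, bravo]
Final RIGHT: [echo, charlie, bravo]
i=0: L=echo R=echo -> agree -> echo
i=1: L=bravo, R=charlie=BASE -> take LEFT -> bravo
i=2: L=bravo R=bravo -> agree -> bravo
Index 1 -> bravo

Answer: bravo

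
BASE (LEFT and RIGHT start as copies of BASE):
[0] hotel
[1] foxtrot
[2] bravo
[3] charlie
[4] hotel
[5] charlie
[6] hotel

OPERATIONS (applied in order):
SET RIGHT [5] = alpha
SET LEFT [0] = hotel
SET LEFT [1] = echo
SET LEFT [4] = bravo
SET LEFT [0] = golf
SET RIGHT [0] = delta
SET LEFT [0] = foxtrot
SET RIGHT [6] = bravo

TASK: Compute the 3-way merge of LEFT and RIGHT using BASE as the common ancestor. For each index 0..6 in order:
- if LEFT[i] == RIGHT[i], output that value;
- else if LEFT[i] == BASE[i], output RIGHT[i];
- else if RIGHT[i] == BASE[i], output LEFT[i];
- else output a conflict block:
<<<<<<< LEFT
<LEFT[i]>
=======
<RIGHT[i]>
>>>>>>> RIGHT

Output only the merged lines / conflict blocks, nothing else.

Answer: <<<<<<< LEFT
foxtrot
=======
delta
>>>>>>> RIGHT
echo
bravo
charlie
bravo
alpha
bravo

Derivation:
Final LEFT:  [foxtrot, echo, bravo, charlie, bravo, charlie, hotel]
Final RIGHT: [delta, foxtrot, bravo, charlie, hotel, alpha, bravo]
i=0: BASE=hotel L=foxtrot R=delta all differ -> CONFLICT
i=1: L=echo, R=foxtrot=BASE -> take LEFT -> echo
i=2: L=bravo R=bravo -> agree -> bravo
i=3: L=charlie R=charlie -> agree -> charlie
i=4: L=bravo, R=hotel=BASE -> take LEFT -> bravo
i=5: L=charlie=BASE, R=alpha -> take RIGHT -> alpha
i=6: L=hotel=BASE, R=bravo -> take RIGHT -> bravo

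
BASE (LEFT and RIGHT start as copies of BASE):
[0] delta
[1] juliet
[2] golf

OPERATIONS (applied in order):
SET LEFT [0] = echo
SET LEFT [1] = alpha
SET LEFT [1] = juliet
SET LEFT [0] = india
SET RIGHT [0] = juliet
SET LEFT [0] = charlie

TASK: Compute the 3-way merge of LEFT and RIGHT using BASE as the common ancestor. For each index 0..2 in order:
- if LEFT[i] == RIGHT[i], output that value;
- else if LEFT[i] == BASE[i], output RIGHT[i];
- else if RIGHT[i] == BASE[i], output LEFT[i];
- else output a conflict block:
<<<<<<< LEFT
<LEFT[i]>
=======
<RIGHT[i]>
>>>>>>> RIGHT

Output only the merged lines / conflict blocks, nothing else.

Answer: <<<<<<< LEFT
charlie
=======
juliet
>>>>>>> RIGHT
juliet
golf

Derivation:
Final LEFT:  [charlie, juliet, golf]
Final RIGHT: [juliet, juliet, golf]
i=0: BASE=delta L=charlie R=juliet all differ -> CONFLICT
i=1: L=juliet R=juliet -> agree -> juliet
i=2: L=golf R=golf -> agree -> golf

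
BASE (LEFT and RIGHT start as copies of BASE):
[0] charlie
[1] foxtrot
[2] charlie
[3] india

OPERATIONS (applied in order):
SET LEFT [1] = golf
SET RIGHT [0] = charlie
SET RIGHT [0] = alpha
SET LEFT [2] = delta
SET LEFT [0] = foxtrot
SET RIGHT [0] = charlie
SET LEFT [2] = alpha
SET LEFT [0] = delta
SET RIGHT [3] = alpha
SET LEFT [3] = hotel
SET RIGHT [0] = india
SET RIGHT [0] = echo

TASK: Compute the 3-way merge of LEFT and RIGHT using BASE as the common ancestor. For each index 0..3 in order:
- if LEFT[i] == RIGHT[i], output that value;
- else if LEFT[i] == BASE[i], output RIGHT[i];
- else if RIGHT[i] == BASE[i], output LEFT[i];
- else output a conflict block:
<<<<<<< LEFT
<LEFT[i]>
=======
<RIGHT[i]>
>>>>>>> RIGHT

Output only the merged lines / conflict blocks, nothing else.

Final LEFT:  [delta, golf, alpha, hotel]
Final RIGHT: [echo, foxtrot, charlie, alpha]
i=0: BASE=charlie L=delta R=echo all differ -> CONFLICT
i=1: L=golf, R=foxtrot=BASE -> take LEFT -> golf
i=2: L=alpha, R=charlie=BASE -> take LEFT -> alpha
i=3: BASE=india L=hotel R=alpha all differ -> CONFLICT

Answer: <<<<<<< LEFT
delta
=======
echo
>>>>>>> RIGHT
golf
alpha
<<<<<<< LEFT
hotel
=======
alpha
>>>>>>> RIGHT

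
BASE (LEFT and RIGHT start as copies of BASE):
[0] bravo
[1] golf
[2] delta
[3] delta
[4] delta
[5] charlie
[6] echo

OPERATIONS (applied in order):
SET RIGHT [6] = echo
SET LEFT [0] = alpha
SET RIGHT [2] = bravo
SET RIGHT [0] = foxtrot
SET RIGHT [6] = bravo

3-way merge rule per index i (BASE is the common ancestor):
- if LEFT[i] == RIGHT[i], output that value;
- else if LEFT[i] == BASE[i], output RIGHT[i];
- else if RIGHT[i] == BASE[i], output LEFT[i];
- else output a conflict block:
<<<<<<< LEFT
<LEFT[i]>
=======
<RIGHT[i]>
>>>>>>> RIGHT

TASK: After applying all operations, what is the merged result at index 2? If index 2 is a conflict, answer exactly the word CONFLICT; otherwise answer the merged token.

Final LEFT:  [alpha, golf, delta, delta, delta, charlie, echo]
Final RIGHT: [foxtrot, golf, bravo, delta, delta, charlie, bravo]
i=0: BASE=bravo L=alpha R=foxtrot all differ -> CONFLICT
i=1: L=golf R=golf -> agree -> golf
i=2: L=delta=BASE, R=bravo -> take RIGHT -> bravo
i=3: L=delta R=delta -> agree -> delta
i=4: L=delta R=delta -> agree -> delta
i=5: L=charlie R=charlie -> agree -> charlie
i=6: L=echo=BASE, R=bravo -> take RIGHT -> bravo
Index 2 -> bravo

Answer: bravo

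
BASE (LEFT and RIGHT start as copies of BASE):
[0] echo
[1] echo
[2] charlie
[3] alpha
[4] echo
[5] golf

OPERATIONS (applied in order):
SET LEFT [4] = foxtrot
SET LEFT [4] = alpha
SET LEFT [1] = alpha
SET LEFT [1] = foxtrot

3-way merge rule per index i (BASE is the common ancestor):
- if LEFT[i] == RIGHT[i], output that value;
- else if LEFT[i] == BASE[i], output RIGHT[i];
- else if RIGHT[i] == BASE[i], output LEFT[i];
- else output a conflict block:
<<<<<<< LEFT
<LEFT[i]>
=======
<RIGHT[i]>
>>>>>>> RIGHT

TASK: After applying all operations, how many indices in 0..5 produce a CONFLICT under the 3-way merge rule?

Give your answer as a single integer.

Answer: 0

Derivation:
Final LEFT:  [echo, foxtrot, charlie, alpha, alpha, golf]
Final RIGHT: [echo, echo, charlie, alpha, echo, golf]
i=0: L=echo R=echo -> agree -> echo
i=1: L=foxtrot, R=echo=BASE -> take LEFT -> foxtrot
i=2: L=charlie R=charlie -> agree -> charlie
i=3: L=alpha R=alpha -> agree -> alpha
i=4: L=alpha, R=echo=BASE -> take LEFT -> alpha
i=5: L=golf R=golf -> agree -> golf
Conflict count: 0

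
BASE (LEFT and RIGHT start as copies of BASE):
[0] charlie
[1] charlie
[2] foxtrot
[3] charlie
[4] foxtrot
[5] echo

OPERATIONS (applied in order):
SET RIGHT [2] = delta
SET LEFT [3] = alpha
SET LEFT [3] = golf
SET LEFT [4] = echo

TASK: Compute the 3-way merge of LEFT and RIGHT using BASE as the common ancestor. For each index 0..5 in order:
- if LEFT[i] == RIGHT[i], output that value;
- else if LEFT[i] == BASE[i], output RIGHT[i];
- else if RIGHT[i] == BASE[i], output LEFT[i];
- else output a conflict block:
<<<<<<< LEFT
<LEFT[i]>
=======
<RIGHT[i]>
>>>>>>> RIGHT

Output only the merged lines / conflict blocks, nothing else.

Answer: charlie
charlie
delta
golf
echo
echo

Derivation:
Final LEFT:  [charlie, charlie, foxtrot, golf, echo, echo]
Final RIGHT: [charlie, charlie, delta, charlie, foxtrot, echo]
i=0: L=charlie R=charlie -> agree -> charlie
i=1: L=charlie R=charlie -> agree -> charlie
i=2: L=foxtrot=BASE, R=delta -> take RIGHT -> delta
i=3: L=golf, R=charlie=BASE -> take LEFT -> golf
i=4: L=echo, R=foxtrot=BASE -> take LEFT -> echo
i=5: L=echo R=echo -> agree -> echo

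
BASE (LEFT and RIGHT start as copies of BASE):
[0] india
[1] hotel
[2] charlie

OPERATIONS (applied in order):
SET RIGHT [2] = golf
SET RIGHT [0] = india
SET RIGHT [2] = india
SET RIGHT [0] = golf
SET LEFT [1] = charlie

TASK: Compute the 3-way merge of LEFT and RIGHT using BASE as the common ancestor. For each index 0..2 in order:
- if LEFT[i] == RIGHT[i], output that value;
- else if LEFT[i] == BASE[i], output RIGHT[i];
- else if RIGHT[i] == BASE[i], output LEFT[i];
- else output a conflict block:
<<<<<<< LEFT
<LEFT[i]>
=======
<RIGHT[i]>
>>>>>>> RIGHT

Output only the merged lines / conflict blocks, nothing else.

Answer: golf
charlie
india

Derivation:
Final LEFT:  [india, charlie, charlie]
Final RIGHT: [golf, hotel, india]
i=0: L=india=BASE, R=golf -> take RIGHT -> golf
i=1: L=charlie, R=hotel=BASE -> take LEFT -> charlie
i=2: L=charlie=BASE, R=india -> take RIGHT -> india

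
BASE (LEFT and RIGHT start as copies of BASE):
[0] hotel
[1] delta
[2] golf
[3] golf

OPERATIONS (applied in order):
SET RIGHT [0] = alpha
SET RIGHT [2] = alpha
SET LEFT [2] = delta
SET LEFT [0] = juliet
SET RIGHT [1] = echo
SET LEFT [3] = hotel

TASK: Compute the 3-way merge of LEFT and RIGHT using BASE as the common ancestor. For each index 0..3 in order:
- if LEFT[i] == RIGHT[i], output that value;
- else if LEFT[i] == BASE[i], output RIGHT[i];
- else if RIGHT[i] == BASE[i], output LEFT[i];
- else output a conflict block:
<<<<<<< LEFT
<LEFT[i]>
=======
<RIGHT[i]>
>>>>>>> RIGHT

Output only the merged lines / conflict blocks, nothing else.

Final LEFT:  [juliet, delta, delta, hotel]
Final RIGHT: [alpha, echo, alpha, golf]
i=0: BASE=hotel L=juliet R=alpha all differ -> CONFLICT
i=1: L=delta=BASE, R=echo -> take RIGHT -> echo
i=2: BASE=golf L=delta R=alpha all differ -> CONFLICT
i=3: L=hotel, R=golf=BASE -> take LEFT -> hotel

Answer: <<<<<<< LEFT
juliet
=======
alpha
>>>>>>> RIGHT
echo
<<<<<<< LEFT
delta
=======
alpha
>>>>>>> RIGHT
hotel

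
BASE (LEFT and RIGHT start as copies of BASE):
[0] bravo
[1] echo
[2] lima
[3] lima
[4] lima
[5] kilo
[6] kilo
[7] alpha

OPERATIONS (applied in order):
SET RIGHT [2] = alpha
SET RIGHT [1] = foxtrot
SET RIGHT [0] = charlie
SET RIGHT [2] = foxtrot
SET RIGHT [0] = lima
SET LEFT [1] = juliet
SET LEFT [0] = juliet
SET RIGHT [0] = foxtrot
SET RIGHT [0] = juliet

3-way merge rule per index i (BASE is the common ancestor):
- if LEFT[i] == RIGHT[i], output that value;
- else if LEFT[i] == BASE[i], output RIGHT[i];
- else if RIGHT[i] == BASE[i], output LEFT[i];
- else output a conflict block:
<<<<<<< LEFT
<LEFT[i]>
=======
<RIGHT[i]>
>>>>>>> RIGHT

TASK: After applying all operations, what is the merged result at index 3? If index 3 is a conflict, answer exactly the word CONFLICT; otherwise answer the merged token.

Answer: lima

Derivation:
Final LEFT:  [juliet, juliet, lima, lima, lima, kilo, kilo, alpha]
Final RIGHT: [juliet, foxtrot, foxtrot, lima, lima, kilo, kilo, alpha]
i=0: L=juliet R=juliet -> agree -> juliet
i=1: BASE=echo L=juliet R=foxtrot all differ -> CONFLICT
i=2: L=lima=BASE, R=foxtrot -> take RIGHT -> foxtrot
i=3: L=lima R=lima -> agree -> lima
i=4: L=lima R=lima -> agree -> lima
i=5: L=kilo R=kilo -> agree -> kilo
i=6: L=kilo R=kilo -> agree -> kilo
i=7: L=alpha R=alpha -> agree -> alpha
Index 3 -> lima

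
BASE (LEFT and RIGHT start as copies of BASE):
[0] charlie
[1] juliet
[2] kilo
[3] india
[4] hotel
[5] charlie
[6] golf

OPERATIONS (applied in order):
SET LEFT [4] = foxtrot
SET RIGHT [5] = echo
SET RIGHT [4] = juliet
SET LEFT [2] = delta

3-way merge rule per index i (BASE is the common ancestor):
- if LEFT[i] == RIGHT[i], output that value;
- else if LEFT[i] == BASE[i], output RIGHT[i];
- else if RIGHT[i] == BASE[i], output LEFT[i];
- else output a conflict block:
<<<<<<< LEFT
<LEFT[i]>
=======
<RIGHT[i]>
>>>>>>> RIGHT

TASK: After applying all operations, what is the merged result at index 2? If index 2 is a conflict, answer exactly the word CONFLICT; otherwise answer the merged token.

Final LEFT:  [charlie, juliet, delta, india, foxtrot, charlie, golf]
Final RIGHT: [charlie, juliet, kilo, india, juliet, echo, golf]
i=0: L=charlie R=charlie -> agree -> charlie
i=1: L=juliet R=juliet -> agree -> juliet
i=2: L=delta, R=kilo=BASE -> take LEFT -> delta
i=3: L=india R=india -> agree -> india
i=4: BASE=hotel L=foxtrot R=juliet all differ -> CONFLICT
i=5: L=charlie=BASE, R=echo -> take RIGHT -> echo
i=6: L=golf R=golf -> agree -> golf
Index 2 -> delta

Answer: delta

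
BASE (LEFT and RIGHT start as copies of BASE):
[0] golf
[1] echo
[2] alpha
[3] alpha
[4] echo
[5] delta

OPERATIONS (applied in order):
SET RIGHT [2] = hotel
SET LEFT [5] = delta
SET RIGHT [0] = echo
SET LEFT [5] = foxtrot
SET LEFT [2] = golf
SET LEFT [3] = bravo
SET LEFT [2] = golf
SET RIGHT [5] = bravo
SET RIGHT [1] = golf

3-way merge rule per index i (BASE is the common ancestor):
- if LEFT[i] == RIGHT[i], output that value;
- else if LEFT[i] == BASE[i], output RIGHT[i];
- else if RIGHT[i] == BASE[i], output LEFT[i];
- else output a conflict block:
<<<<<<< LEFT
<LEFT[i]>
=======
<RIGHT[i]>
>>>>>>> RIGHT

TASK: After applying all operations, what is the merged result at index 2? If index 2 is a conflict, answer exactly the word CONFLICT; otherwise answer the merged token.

Answer: CONFLICT

Derivation:
Final LEFT:  [golf, echo, golf, bravo, echo, foxtrot]
Final RIGHT: [echo, golf, hotel, alpha, echo, bravo]
i=0: L=golf=BASE, R=echo -> take RIGHT -> echo
i=1: L=echo=BASE, R=golf -> take RIGHT -> golf
i=2: BASE=alpha L=golf R=hotel all differ -> CONFLICT
i=3: L=bravo, R=alpha=BASE -> take LEFT -> bravo
i=4: L=echo R=echo -> agree -> echo
i=5: BASE=delta L=foxtrot R=bravo all differ -> CONFLICT
Index 2 -> CONFLICT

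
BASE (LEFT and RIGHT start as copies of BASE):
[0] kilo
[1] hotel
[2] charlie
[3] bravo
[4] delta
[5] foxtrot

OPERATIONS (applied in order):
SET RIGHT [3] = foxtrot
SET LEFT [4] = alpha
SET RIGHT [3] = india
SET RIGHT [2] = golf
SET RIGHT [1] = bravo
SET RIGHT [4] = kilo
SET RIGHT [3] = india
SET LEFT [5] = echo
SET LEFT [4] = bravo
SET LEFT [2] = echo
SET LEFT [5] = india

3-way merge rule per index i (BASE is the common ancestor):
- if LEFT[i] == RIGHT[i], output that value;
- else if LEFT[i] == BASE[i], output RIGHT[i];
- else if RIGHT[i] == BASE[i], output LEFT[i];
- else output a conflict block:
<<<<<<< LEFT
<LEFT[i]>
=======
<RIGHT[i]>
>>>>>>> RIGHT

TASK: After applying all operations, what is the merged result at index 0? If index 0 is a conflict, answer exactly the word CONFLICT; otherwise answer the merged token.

Final LEFT:  [kilo, hotel, echo, bravo, bravo, india]
Final RIGHT: [kilo, bravo, golf, india, kilo, foxtrot]
i=0: L=kilo R=kilo -> agree -> kilo
i=1: L=hotel=BASE, R=bravo -> take RIGHT -> bravo
i=2: BASE=charlie L=echo R=golf all differ -> CONFLICT
i=3: L=bravo=BASE, R=india -> take RIGHT -> india
i=4: BASE=delta L=bravo R=kilo all differ -> CONFLICT
i=5: L=india, R=foxtrot=BASE -> take LEFT -> india
Index 0 -> kilo

Answer: kilo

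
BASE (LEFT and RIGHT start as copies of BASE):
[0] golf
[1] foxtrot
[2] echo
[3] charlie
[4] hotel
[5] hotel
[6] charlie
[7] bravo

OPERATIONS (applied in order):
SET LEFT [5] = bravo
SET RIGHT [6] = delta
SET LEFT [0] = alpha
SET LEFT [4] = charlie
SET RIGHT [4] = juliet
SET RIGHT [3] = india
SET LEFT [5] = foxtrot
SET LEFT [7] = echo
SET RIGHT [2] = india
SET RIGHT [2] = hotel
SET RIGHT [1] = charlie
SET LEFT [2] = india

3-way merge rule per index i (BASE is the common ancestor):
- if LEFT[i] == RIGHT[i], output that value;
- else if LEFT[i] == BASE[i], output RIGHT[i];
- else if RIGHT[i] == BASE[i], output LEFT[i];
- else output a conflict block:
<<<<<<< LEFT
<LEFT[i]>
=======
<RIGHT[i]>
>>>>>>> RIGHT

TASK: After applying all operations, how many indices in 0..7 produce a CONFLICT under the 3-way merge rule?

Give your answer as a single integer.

Final LEFT:  [alpha, foxtrot, india, charlie, charlie, foxtrot, charlie, echo]
Final RIGHT: [golf, charlie, hotel, india, juliet, hotel, delta, bravo]
i=0: L=alpha, R=golf=BASE -> take LEFT -> alpha
i=1: L=foxtrot=BASE, R=charlie -> take RIGHT -> charlie
i=2: BASE=echo L=india R=hotel all differ -> CONFLICT
i=3: L=charlie=BASE, R=india -> take RIGHT -> india
i=4: BASE=hotel L=charlie R=juliet all differ -> CONFLICT
i=5: L=foxtrot, R=hotel=BASE -> take LEFT -> foxtrot
i=6: L=charlie=BASE, R=delta -> take RIGHT -> delta
i=7: L=echo, R=bravo=BASE -> take LEFT -> echo
Conflict count: 2

Answer: 2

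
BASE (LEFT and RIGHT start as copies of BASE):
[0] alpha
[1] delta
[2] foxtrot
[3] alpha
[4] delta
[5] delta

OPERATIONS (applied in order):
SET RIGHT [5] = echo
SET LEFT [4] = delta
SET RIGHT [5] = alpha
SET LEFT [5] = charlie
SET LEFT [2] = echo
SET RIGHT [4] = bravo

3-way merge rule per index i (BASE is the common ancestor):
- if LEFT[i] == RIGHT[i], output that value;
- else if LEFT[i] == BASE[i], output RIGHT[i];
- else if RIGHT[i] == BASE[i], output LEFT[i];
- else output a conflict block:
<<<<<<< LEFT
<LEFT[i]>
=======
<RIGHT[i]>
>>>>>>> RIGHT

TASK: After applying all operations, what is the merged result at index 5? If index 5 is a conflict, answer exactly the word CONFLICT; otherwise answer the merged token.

Answer: CONFLICT

Derivation:
Final LEFT:  [alpha, delta, echo, alpha, delta, charlie]
Final RIGHT: [alpha, delta, foxtrot, alpha, bravo, alpha]
i=0: L=alpha R=alpha -> agree -> alpha
i=1: L=delta R=delta -> agree -> delta
i=2: L=echo, R=foxtrot=BASE -> take LEFT -> echo
i=3: L=alpha R=alpha -> agree -> alpha
i=4: L=delta=BASE, R=bravo -> take RIGHT -> bravo
i=5: BASE=delta L=charlie R=alpha all differ -> CONFLICT
Index 5 -> CONFLICT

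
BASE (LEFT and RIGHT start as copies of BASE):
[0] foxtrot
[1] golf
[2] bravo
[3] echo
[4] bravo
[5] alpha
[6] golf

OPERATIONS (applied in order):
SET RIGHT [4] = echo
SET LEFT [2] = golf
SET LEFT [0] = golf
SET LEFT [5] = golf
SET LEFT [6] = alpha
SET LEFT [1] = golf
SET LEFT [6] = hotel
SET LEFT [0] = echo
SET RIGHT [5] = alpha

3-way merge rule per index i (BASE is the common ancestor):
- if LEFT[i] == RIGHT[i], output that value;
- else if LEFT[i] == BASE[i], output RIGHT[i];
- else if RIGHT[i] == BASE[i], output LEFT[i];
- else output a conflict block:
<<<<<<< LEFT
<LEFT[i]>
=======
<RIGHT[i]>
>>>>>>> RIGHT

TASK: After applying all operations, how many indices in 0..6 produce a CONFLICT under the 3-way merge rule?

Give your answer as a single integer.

Final LEFT:  [echo, golf, golf, echo, bravo, golf, hotel]
Final RIGHT: [foxtrot, golf, bravo, echo, echo, alpha, golf]
i=0: L=echo, R=foxtrot=BASE -> take LEFT -> echo
i=1: L=golf R=golf -> agree -> golf
i=2: L=golf, R=bravo=BASE -> take LEFT -> golf
i=3: L=echo R=echo -> agree -> echo
i=4: L=bravo=BASE, R=echo -> take RIGHT -> echo
i=5: L=golf, R=alpha=BASE -> take LEFT -> golf
i=6: L=hotel, R=golf=BASE -> take LEFT -> hotel
Conflict count: 0

Answer: 0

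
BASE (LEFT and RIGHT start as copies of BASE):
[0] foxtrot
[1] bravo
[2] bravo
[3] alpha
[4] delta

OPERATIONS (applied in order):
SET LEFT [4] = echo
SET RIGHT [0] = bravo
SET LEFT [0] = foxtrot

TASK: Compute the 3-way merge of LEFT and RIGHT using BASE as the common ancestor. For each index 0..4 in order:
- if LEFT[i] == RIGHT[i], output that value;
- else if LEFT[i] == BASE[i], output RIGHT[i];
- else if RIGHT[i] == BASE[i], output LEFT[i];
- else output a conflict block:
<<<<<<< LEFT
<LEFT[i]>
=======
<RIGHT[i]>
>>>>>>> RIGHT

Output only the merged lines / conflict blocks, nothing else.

Answer: bravo
bravo
bravo
alpha
echo

Derivation:
Final LEFT:  [foxtrot, bravo, bravo, alpha, echo]
Final RIGHT: [bravo, bravo, bravo, alpha, delta]
i=0: L=foxtrot=BASE, R=bravo -> take RIGHT -> bravo
i=1: L=bravo R=bravo -> agree -> bravo
i=2: L=bravo R=bravo -> agree -> bravo
i=3: L=alpha R=alpha -> agree -> alpha
i=4: L=echo, R=delta=BASE -> take LEFT -> echo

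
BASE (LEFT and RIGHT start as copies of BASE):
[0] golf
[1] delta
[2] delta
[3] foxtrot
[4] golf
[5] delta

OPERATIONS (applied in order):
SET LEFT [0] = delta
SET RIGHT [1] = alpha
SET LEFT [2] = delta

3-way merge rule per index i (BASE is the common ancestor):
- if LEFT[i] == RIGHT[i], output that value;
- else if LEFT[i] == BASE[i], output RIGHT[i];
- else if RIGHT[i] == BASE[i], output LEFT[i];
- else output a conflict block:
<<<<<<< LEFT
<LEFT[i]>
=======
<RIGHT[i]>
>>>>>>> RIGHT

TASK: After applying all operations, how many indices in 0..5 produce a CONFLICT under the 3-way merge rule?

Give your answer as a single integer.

Final LEFT:  [delta, delta, delta, foxtrot, golf, delta]
Final RIGHT: [golf, alpha, delta, foxtrot, golf, delta]
i=0: L=delta, R=golf=BASE -> take LEFT -> delta
i=1: L=delta=BASE, R=alpha -> take RIGHT -> alpha
i=2: L=delta R=delta -> agree -> delta
i=3: L=foxtrot R=foxtrot -> agree -> foxtrot
i=4: L=golf R=golf -> agree -> golf
i=5: L=delta R=delta -> agree -> delta
Conflict count: 0

Answer: 0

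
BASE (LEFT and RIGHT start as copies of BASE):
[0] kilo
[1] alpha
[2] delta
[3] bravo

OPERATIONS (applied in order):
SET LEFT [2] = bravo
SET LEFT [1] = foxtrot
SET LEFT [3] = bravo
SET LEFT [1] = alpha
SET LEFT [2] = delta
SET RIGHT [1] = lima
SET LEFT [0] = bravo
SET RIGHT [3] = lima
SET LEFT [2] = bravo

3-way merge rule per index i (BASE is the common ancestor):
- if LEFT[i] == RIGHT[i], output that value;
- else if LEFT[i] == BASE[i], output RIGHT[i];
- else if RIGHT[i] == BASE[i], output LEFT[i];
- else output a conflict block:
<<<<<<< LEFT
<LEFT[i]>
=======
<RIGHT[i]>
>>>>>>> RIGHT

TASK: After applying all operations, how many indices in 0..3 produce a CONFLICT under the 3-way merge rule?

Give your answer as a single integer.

Final LEFT:  [bravo, alpha, bravo, bravo]
Final RIGHT: [kilo, lima, delta, lima]
i=0: L=bravo, R=kilo=BASE -> take LEFT -> bravo
i=1: L=alpha=BASE, R=lima -> take RIGHT -> lima
i=2: L=bravo, R=delta=BASE -> take LEFT -> bravo
i=3: L=bravo=BASE, R=lima -> take RIGHT -> lima
Conflict count: 0

Answer: 0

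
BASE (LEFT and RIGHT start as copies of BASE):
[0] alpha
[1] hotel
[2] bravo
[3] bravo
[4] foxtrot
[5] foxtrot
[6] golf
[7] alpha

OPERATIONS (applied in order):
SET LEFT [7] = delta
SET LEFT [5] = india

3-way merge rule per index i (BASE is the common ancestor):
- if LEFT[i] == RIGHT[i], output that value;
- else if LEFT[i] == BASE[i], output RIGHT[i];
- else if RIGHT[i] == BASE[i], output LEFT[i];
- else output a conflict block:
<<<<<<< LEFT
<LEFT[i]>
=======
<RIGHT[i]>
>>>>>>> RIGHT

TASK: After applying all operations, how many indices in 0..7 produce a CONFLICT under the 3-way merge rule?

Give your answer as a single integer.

Final LEFT:  [alpha, hotel, bravo, bravo, foxtrot, india, golf, delta]
Final RIGHT: [alpha, hotel, bravo, bravo, foxtrot, foxtrot, golf, alpha]
i=0: L=alpha R=alpha -> agree -> alpha
i=1: L=hotel R=hotel -> agree -> hotel
i=2: L=bravo R=bravo -> agree -> bravo
i=3: L=bravo R=bravo -> agree -> bravo
i=4: L=foxtrot R=foxtrot -> agree -> foxtrot
i=5: L=india, R=foxtrot=BASE -> take LEFT -> india
i=6: L=golf R=golf -> agree -> golf
i=7: L=delta, R=alpha=BASE -> take LEFT -> delta
Conflict count: 0

Answer: 0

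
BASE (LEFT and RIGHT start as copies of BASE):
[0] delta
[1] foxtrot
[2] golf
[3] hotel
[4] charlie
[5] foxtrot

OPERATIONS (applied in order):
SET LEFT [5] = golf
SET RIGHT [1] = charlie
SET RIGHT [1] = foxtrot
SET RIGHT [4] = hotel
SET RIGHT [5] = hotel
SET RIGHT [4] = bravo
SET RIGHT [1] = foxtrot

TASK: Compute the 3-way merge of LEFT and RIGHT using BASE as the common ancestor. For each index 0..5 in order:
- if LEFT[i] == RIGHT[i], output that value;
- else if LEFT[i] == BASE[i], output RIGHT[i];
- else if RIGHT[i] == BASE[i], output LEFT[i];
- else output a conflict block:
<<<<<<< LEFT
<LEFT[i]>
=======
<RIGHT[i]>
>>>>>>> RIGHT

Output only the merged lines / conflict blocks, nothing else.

Answer: delta
foxtrot
golf
hotel
bravo
<<<<<<< LEFT
golf
=======
hotel
>>>>>>> RIGHT

Derivation:
Final LEFT:  [delta, foxtrot, golf, hotel, charlie, golf]
Final RIGHT: [delta, foxtrot, golf, hotel, bravo, hotel]
i=0: L=delta R=delta -> agree -> delta
i=1: L=foxtrot R=foxtrot -> agree -> foxtrot
i=2: L=golf R=golf -> agree -> golf
i=3: L=hotel R=hotel -> agree -> hotel
i=4: L=charlie=BASE, R=bravo -> take RIGHT -> bravo
i=5: BASE=foxtrot L=golf R=hotel all differ -> CONFLICT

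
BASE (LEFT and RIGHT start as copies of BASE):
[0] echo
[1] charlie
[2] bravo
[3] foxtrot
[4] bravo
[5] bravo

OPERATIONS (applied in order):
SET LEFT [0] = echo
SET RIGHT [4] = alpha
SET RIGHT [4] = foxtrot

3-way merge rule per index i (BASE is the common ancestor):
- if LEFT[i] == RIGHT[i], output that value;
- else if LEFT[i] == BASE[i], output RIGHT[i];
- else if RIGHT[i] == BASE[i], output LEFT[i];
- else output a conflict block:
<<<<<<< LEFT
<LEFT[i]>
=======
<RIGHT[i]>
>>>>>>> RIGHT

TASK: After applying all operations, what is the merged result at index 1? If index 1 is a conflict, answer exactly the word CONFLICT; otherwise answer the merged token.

Final LEFT:  [echo, charlie, bravo, foxtrot, bravo, bravo]
Final RIGHT: [echo, charlie, bravo, foxtrot, foxtrot, bravo]
i=0: L=echo R=echo -> agree -> echo
i=1: L=charlie R=charlie -> agree -> charlie
i=2: L=bravo R=bravo -> agree -> bravo
i=3: L=foxtrot R=foxtrot -> agree -> foxtrot
i=4: L=bravo=BASE, R=foxtrot -> take RIGHT -> foxtrot
i=5: L=bravo R=bravo -> agree -> bravo
Index 1 -> charlie

Answer: charlie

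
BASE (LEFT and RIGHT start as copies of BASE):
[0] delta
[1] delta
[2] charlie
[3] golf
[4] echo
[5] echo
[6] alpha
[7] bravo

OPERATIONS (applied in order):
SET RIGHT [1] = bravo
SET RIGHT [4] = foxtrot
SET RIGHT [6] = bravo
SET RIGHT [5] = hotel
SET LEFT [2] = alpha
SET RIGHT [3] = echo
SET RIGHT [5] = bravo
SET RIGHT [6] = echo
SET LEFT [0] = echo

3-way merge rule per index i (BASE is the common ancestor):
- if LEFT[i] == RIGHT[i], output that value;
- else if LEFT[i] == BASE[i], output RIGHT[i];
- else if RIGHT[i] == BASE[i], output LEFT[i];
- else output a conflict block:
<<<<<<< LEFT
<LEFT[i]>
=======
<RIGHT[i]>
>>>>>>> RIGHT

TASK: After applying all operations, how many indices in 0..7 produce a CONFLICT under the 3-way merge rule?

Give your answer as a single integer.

Answer: 0

Derivation:
Final LEFT:  [echo, delta, alpha, golf, echo, echo, alpha, bravo]
Final RIGHT: [delta, bravo, charlie, echo, foxtrot, bravo, echo, bravo]
i=0: L=echo, R=delta=BASE -> take LEFT -> echo
i=1: L=delta=BASE, R=bravo -> take RIGHT -> bravo
i=2: L=alpha, R=charlie=BASE -> take LEFT -> alpha
i=3: L=golf=BASE, R=echo -> take RIGHT -> echo
i=4: L=echo=BASE, R=foxtrot -> take RIGHT -> foxtrot
i=5: L=echo=BASE, R=bravo -> take RIGHT -> bravo
i=6: L=alpha=BASE, R=echo -> take RIGHT -> echo
i=7: L=bravo R=bravo -> agree -> bravo
Conflict count: 0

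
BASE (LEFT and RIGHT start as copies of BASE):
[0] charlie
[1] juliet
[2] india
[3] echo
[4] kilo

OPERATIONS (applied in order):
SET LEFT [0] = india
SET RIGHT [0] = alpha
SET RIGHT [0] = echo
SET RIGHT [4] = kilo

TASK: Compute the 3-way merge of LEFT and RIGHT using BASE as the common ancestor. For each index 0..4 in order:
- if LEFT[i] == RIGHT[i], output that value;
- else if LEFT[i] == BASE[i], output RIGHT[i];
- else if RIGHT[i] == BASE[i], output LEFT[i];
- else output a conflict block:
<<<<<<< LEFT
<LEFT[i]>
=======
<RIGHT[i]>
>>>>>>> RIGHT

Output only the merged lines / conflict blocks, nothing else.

Answer: <<<<<<< LEFT
india
=======
echo
>>>>>>> RIGHT
juliet
india
echo
kilo

Derivation:
Final LEFT:  [india, juliet, india, echo, kilo]
Final RIGHT: [echo, juliet, india, echo, kilo]
i=0: BASE=charlie L=india R=echo all differ -> CONFLICT
i=1: L=juliet R=juliet -> agree -> juliet
i=2: L=india R=india -> agree -> india
i=3: L=echo R=echo -> agree -> echo
i=4: L=kilo R=kilo -> agree -> kilo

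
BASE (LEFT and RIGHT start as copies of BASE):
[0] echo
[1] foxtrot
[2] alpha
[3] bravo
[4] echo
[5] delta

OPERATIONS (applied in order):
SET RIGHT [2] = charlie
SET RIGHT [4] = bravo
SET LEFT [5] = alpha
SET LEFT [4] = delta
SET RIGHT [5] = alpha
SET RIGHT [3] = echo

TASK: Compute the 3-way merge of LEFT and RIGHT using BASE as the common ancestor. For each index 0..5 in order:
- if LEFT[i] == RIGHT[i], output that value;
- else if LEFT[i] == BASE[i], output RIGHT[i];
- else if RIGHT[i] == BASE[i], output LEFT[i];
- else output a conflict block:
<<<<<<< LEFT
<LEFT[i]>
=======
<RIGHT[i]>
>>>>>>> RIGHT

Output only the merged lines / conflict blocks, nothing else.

Answer: echo
foxtrot
charlie
echo
<<<<<<< LEFT
delta
=======
bravo
>>>>>>> RIGHT
alpha

Derivation:
Final LEFT:  [echo, foxtrot, alpha, bravo, delta, alpha]
Final RIGHT: [echo, foxtrot, charlie, echo, bravo, alpha]
i=0: L=echo R=echo -> agree -> echo
i=1: L=foxtrot R=foxtrot -> agree -> foxtrot
i=2: L=alpha=BASE, R=charlie -> take RIGHT -> charlie
i=3: L=bravo=BASE, R=echo -> take RIGHT -> echo
i=4: BASE=echo L=delta R=bravo all differ -> CONFLICT
i=5: L=alpha R=alpha -> agree -> alpha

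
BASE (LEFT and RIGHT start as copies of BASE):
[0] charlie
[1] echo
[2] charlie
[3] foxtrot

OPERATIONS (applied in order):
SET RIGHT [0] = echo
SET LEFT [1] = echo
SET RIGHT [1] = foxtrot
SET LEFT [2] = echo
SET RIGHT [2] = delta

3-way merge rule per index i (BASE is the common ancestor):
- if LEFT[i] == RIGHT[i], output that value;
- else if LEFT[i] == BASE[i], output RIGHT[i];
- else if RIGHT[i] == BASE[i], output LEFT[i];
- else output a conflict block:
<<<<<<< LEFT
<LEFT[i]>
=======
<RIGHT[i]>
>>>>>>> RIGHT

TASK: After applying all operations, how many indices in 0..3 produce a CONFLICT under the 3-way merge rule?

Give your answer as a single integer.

Answer: 1

Derivation:
Final LEFT:  [charlie, echo, echo, foxtrot]
Final RIGHT: [echo, foxtrot, delta, foxtrot]
i=0: L=charlie=BASE, R=echo -> take RIGHT -> echo
i=1: L=echo=BASE, R=foxtrot -> take RIGHT -> foxtrot
i=2: BASE=charlie L=echo R=delta all differ -> CONFLICT
i=3: L=foxtrot R=foxtrot -> agree -> foxtrot
Conflict count: 1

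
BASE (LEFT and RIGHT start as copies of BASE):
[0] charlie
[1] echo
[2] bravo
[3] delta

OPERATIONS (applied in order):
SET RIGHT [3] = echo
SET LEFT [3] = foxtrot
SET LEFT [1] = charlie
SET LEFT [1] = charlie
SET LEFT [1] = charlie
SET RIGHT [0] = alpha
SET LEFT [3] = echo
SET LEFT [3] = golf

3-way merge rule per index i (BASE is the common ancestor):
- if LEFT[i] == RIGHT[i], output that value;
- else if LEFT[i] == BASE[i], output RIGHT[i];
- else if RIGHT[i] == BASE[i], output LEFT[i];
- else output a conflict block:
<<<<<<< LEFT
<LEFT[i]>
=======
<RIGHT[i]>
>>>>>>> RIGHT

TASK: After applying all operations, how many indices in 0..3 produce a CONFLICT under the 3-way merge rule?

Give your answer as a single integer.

Answer: 1

Derivation:
Final LEFT:  [charlie, charlie, bravo, golf]
Final RIGHT: [alpha, echo, bravo, echo]
i=0: L=charlie=BASE, R=alpha -> take RIGHT -> alpha
i=1: L=charlie, R=echo=BASE -> take LEFT -> charlie
i=2: L=bravo R=bravo -> agree -> bravo
i=3: BASE=delta L=golf R=echo all differ -> CONFLICT
Conflict count: 1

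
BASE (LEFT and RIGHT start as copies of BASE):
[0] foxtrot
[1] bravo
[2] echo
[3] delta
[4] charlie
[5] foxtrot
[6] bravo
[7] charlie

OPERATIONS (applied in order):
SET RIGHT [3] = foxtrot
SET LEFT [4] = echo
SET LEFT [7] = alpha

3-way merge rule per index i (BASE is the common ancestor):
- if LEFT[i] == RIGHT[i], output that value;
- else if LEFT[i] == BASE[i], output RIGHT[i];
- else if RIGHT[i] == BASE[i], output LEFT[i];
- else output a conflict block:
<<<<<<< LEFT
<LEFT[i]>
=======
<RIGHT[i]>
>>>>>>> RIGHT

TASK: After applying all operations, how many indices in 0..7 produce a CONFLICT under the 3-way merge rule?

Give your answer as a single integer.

Final LEFT:  [foxtrot, bravo, echo, delta, echo, foxtrot, bravo, alpha]
Final RIGHT: [foxtrot, bravo, echo, foxtrot, charlie, foxtrot, bravo, charlie]
i=0: L=foxtrot R=foxtrot -> agree -> foxtrot
i=1: L=bravo R=bravo -> agree -> bravo
i=2: L=echo R=echo -> agree -> echo
i=3: L=delta=BASE, R=foxtrot -> take RIGHT -> foxtrot
i=4: L=echo, R=charlie=BASE -> take LEFT -> echo
i=5: L=foxtrot R=foxtrot -> agree -> foxtrot
i=6: L=bravo R=bravo -> agree -> bravo
i=7: L=alpha, R=charlie=BASE -> take LEFT -> alpha
Conflict count: 0

Answer: 0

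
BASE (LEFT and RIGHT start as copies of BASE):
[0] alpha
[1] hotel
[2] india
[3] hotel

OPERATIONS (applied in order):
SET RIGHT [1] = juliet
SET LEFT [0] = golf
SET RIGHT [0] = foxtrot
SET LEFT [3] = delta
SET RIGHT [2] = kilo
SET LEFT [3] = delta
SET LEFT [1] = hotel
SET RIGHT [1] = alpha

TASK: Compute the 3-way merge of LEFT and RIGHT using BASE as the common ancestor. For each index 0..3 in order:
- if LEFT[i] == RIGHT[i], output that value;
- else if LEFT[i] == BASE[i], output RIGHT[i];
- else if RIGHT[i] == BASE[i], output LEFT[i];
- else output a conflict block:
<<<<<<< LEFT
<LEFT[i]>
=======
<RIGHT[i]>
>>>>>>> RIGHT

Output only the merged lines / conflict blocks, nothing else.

Answer: <<<<<<< LEFT
golf
=======
foxtrot
>>>>>>> RIGHT
alpha
kilo
delta

Derivation:
Final LEFT:  [golf, hotel, india, delta]
Final RIGHT: [foxtrot, alpha, kilo, hotel]
i=0: BASE=alpha L=golf R=foxtrot all differ -> CONFLICT
i=1: L=hotel=BASE, R=alpha -> take RIGHT -> alpha
i=2: L=india=BASE, R=kilo -> take RIGHT -> kilo
i=3: L=delta, R=hotel=BASE -> take LEFT -> delta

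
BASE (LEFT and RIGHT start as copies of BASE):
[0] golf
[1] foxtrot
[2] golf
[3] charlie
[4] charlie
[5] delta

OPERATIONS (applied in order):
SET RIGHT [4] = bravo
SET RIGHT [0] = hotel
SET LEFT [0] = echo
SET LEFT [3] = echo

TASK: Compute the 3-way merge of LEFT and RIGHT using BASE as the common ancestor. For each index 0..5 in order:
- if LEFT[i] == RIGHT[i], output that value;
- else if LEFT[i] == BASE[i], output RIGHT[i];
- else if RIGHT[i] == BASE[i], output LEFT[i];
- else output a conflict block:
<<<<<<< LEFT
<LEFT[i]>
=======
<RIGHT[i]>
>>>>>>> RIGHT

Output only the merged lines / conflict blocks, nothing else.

Final LEFT:  [echo, foxtrot, golf, echo, charlie, delta]
Final RIGHT: [hotel, foxtrot, golf, charlie, bravo, delta]
i=0: BASE=golf L=echo R=hotel all differ -> CONFLICT
i=1: L=foxtrot R=foxtrot -> agree -> foxtrot
i=2: L=golf R=golf -> agree -> golf
i=3: L=echo, R=charlie=BASE -> take LEFT -> echo
i=4: L=charlie=BASE, R=bravo -> take RIGHT -> bravo
i=5: L=delta R=delta -> agree -> delta

Answer: <<<<<<< LEFT
echo
=======
hotel
>>>>>>> RIGHT
foxtrot
golf
echo
bravo
delta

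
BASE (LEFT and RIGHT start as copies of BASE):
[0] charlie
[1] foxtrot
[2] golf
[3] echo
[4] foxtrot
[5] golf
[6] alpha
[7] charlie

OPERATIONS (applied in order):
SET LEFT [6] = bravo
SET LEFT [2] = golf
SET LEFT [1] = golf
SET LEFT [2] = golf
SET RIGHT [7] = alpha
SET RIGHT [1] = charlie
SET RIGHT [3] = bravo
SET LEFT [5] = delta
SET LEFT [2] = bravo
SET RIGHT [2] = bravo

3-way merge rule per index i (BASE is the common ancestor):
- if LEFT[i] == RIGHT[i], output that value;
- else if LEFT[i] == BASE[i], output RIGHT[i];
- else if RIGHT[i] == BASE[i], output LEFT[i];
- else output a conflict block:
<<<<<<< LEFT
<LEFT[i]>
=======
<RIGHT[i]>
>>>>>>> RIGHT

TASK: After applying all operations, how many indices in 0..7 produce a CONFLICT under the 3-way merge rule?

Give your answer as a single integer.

Final LEFT:  [charlie, golf, bravo, echo, foxtrot, delta, bravo, charlie]
Final RIGHT: [charlie, charlie, bravo, bravo, foxtrot, golf, alpha, alpha]
i=0: L=charlie R=charlie -> agree -> charlie
i=1: BASE=foxtrot L=golf R=charlie all differ -> CONFLICT
i=2: L=bravo R=bravo -> agree -> bravo
i=3: L=echo=BASE, R=bravo -> take RIGHT -> bravo
i=4: L=foxtrot R=foxtrot -> agree -> foxtrot
i=5: L=delta, R=golf=BASE -> take LEFT -> delta
i=6: L=bravo, R=alpha=BASE -> take LEFT -> bravo
i=7: L=charlie=BASE, R=alpha -> take RIGHT -> alpha
Conflict count: 1

Answer: 1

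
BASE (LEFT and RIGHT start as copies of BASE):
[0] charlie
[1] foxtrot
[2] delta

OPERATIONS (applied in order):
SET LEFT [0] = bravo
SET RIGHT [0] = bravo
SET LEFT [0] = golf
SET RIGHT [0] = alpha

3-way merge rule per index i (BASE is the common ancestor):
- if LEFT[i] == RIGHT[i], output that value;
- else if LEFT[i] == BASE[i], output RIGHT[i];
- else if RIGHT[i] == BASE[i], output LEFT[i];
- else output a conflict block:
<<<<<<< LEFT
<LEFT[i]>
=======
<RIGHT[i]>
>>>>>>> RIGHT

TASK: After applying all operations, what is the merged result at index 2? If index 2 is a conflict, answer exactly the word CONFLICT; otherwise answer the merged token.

Answer: delta

Derivation:
Final LEFT:  [golf, foxtrot, delta]
Final RIGHT: [alpha, foxtrot, delta]
i=0: BASE=charlie L=golf R=alpha all differ -> CONFLICT
i=1: L=foxtrot R=foxtrot -> agree -> foxtrot
i=2: L=delta R=delta -> agree -> delta
Index 2 -> delta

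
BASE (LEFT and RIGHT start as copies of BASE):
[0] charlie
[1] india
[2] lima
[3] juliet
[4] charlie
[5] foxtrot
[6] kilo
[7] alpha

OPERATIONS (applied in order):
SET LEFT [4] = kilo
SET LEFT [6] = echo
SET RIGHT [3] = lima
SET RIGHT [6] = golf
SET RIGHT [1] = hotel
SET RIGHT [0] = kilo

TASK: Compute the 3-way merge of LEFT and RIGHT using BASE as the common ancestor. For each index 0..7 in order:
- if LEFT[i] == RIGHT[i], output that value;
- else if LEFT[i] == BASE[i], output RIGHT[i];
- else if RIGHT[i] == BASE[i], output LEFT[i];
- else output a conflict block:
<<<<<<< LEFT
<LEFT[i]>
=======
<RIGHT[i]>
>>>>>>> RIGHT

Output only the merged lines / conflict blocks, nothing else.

Answer: kilo
hotel
lima
lima
kilo
foxtrot
<<<<<<< LEFT
echo
=======
golf
>>>>>>> RIGHT
alpha

Derivation:
Final LEFT:  [charlie, india, lima, juliet, kilo, foxtrot, echo, alpha]
Final RIGHT: [kilo, hotel, lima, lima, charlie, foxtrot, golf, alpha]
i=0: L=charlie=BASE, R=kilo -> take RIGHT -> kilo
i=1: L=india=BASE, R=hotel -> take RIGHT -> hotel
i=2: L=lima R=lima -> agree -> lima
i=3: L=juliet=BASE, R=lima -> take RIGHT -> lima
i=4: L=kilo, R=charlie=BASE -> take LEFT -> kilo
i=5: L=foxtrot R=foxtrot -> agree -> foxtrot
i=6: BASE=kilo L=echo R=golf all differ -> CONFLICT
i=7: L=alpha R=alpha -> agree -> alpha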